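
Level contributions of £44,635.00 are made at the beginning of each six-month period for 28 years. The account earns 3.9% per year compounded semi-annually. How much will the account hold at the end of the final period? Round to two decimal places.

This is an annuity due: 56 deposits of £44,635.00 at the beginning of each six-month period.
Periodic rate r = 0.039/2 per half-year; n is counted in half-years.
FV = PMT × [((1+r)^n − 1)/r] × (1+r) = 44,635 × [(1+r)^56 − 1] / r × (1+r) = £4,548,364.91

£4,548,364.91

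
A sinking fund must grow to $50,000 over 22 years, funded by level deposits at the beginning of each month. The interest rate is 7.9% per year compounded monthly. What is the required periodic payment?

$70.27

Level annuity due; solve FV = PMT × [((1+r)^n − 1)/r] × (1+r) for PMT.
Periodic rate r = 0.079/12 per month; n is counted in months.
With n = 264: PMT = 50,000 / ([((1+r)^n − 1)/r] × (1+r)) = $70.27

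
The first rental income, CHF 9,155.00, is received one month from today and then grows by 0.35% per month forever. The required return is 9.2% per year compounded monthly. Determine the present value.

Periodic rate r = 0.092/12 per month.
Growing perpetuity (Gordon): PV = PMT₁ / (r − g) = 9,155 / (r − 0.0035) = CHF 2,197,200.00.

CHF 2,197,200.00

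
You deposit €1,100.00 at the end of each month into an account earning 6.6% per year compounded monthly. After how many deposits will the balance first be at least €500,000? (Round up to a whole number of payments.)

Periodic rate r = 0.066/12 per month; n is counted in months.
Ordinary annuity FV: 500,000 = 1,100 × [((1+r)^n − 1)/r].
(1+r)^n = 1 + 500,000 × r / 1,100, so n = ln(1 + 500,000·r/1,100) / ln(1+r) = 228.40.
Round up to a whole number of payments: n = 229.

229 payments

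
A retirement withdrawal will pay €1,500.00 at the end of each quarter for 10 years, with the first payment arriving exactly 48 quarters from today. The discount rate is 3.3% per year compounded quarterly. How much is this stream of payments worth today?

€34,613.63

Ordinary annuity of 40 payments, first payment at period 48.
Periodic rate r = 0.033/4 per quarter; n is counted in quarters.
The ordinary-annuity PV formula values the stream one period before the first payment (period 47); discount that back 47 periods:
PV₀ = 1,500 × [1 − (1+r)^−40] / r × (1+r)^−47 = €34,613.63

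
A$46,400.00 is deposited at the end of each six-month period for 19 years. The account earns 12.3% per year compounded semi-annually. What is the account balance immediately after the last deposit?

This is an ordinary annuity: 38 deposits of A$46,400.00 at the end of each six-month period.
Periodic rate r = 0.123/2 per half-year; n is counted in half-years.
FV = PMT × [((1+r)^n − 1)/r] = 46,400 × [(1+r)^38 − 1] / r = A$6,533,435.22

A$6,533,435.22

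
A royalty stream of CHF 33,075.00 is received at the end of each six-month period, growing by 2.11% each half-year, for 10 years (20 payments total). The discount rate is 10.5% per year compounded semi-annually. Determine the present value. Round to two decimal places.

CHF 478,574.55

Periodic rate r = 0.105/2 per half-year; n is counted in half-years.
Growing ordinary annuity: PV = PMT₁ × [1 − ((1+g)/(1+r))^n] / (r − g) = 33,075 × [1 − ((1+0.0211)/(1+r))^20] / (r − 0.0211) = CHF 478,574.55.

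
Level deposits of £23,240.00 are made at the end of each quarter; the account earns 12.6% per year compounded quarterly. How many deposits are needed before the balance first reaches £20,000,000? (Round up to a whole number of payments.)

Periodic rate r = 0.126/4 per quarter; n is counted in quarters.
Ordinary annuity FV: 20,000,000 = 23,240 × [((1+r)^n − 1)/r].
(1+r)^n = 1 + 20,000,000 × r / 23,240, so n = ln(1 + 20,000,000·r/23,240) / ln(1+r) = 107.57.
Round up to a whole number of payments: n = 108.

108 payments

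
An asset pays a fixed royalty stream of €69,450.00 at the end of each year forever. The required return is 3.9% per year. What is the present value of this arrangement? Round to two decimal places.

€1,780,769.23

Periodic rate r = 0.039 per year.
Level perpetuity: PV = PMT / r = 69,450 / (0.039) = €1,780,769.23.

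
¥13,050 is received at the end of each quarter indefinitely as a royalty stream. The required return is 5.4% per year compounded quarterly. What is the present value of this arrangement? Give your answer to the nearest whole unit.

Periodic rate r = 0.054/4 per quarter.
Level perpetuity: PV = PMT / r = 13,050 / (0.054/4) = ¥966,667.

¥966,667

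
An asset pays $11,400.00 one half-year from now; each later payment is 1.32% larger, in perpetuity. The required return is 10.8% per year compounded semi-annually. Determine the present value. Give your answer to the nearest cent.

Periodic rate r = 0.108/2 per half-year.
Growing perpetuity (Gordon): PV = PMT₁ / (r − g) = 11,400 / (r − 0.0132) = $279,411.76.

$279,411.76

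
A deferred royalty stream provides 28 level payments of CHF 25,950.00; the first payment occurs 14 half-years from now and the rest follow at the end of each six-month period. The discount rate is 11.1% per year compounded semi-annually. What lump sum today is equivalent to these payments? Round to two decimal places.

Ordinary annuity of 28 payments, first payment at period 14.
Periodic rate r = 0.111/2 per half-year; n is counted in half-years.
The ordinary-annuity PV formula values the stream one period before the first payment (period 13); discount that back 13 periods:
PV₀ = 25,950 × [1 − (1+r)^−28] / r × (1+r)^−13 = CHF 180,622.17

CHF 180,622.17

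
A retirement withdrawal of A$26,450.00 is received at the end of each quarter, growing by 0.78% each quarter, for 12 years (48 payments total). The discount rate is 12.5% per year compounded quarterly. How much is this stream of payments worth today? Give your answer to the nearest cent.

A$754,009.21

Periodic rate r = 0.125/4 per quarter; n is counted in quarters.
Growing ordinary annuity: PV = PMT₁ × [1 − ((1+g)/(1+r))^n] / (r − g) = 26,450 × [1 − ((1+0.0078)/(1+r))^48] / (r − 0.0078) = A$754,009.21.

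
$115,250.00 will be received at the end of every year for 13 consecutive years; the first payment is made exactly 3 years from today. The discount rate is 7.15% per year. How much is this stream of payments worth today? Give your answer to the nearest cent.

Ordinary annuity of 13 payments, first payment at period 3.
Periodic rate r = 0.0715 per year.
The ordinary-annuity PV formula values the stream one period before the first payment (period 2); discount that back 2 periods:
PV₀ = 115,250 × [1 − (1+r)^−13] / r × (1+r)^−2 = $831,872.38

$831,872.38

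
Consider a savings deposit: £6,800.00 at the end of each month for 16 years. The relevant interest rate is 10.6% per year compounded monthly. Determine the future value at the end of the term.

This is an ordinary annuity: 192 deposits of £6,800.00 at the end of each month.
Periodic rate r = 0.106/12 per month; n is counted in months.
FV = PMT × [((1+r)^n − 1)/r] = 6,800 × [(1+r)^192 − 1] / r = £3,396,134.44

£3,396,134.44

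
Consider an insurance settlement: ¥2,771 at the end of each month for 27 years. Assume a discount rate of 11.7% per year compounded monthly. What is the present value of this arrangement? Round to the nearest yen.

¥271,949

This is an ordinary annuity: 324 payments of ¥2,771 at the end of each month.
Periodic rate r = 0.117/12 per month; n is counted in months.
PV = PMT × [(1 − (1+r)^−n)/r] = 2,771 × [1 − (1+r)^−324] / r = ¥271,949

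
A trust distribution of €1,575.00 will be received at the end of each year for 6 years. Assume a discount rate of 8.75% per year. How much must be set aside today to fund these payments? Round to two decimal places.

€7,118.30

This is an ordinary annuity: 6 payments of €1,575.00 at the end of each year.
Periodic rate r = 0.0875 per year.
PV = PMT × [(1 − (1+r)^−n)/r] = 1,575 × [1 − (1+r)^−6] / r = €7,118.30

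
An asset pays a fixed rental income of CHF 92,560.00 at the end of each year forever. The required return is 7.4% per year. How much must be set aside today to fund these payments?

CHF 1,250,810.81

Periodic rate r = 0.074 per year.
Level perpetuity: PV = PMT / r = 92,560 / (0.074) = CHF 1,250,810.81.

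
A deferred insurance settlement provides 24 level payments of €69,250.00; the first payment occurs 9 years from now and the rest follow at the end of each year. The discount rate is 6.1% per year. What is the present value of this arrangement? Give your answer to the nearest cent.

Ordinary annuity of 24 payments, first payment at period 9.
Periodic rate r = 0.061 per year.
The ordinary-annuity PV formula values the stream one period before the first payment (period 8); discount that back 8 periods:
PV₀ = 69,250 × [1 − (1+r)^−24] / r × (1+r)^−8 = €536,228.57

€536,228.57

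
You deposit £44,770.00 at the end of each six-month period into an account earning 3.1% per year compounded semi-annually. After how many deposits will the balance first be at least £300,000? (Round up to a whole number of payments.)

7 payments

Periodic rate r = 0.031/2 per half-year; n is counted in half-years.
Ordinary annuity FV: 300,000 = 44,770 × [((1+r)^n − 1)/r].
(1+r)^n = 1 + 300,000 × r / 44,770, so n = ln(1 + 300,000·r/44,770) / ln(1+r) = 6.42.
Round up to a whole number of payments: n = 7.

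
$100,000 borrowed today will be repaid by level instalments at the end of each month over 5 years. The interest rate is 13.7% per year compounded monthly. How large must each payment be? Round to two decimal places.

$2,311.30

Level ordinary annuity; solve PV = PMT × [(1 − (1+r)^−n)/r] for PMT.
Periodic rate r = 0.137/12 per month; n is counted in months.
With n = 60: PMT = 100,000 / ([(1 − (1+r)^−n)/r]) = $2,311.30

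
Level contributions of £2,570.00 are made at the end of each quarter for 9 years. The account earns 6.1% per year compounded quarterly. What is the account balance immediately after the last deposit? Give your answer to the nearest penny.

This is an ordinary annuity: 36 deposits of £2,570.00 at the end of each quarter.
Periodic rate r = 0.061/4 per quarter; n is counted in quarters.
FV = PMT × [((1+r)^n − 1)/r] = 2,570 × [(1+r)^36 − 1] / r = £122,072.47

£122,072.47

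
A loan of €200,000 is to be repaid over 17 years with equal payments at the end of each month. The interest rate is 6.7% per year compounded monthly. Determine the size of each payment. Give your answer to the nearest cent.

Level ordinary annuity; solve PV = PMT × [(1 − (1+r)^−n)/r] for PMT.
Periodic rate r = 0.067/12 per month; n is counted in months.
With n = 204: PMT = 200,000 / ([(1 − (1+r)^−n)/r]) = €1,644.95

€1,644.95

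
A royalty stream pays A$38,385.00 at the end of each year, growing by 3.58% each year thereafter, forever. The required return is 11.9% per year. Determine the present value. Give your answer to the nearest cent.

Periodic rate r = 0.119 per year.
Growing perpetuity (Gordon): PV = PMT₁ / (r − g) = 38,385 / (r − 0.0358) = A$461,358.17.

A$461,358.17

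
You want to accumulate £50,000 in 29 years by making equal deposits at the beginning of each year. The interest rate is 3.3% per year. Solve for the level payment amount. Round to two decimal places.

Level annuity due; solve FV = PMT × [((1+r)^n − 1)/r] × (1+r) for PMT.
Periodic rate r = 0.033 per year.
With n = 29: PMT = 50,000 / ([((1+r)^n − 1)/r] × (1+r)) = £1,021.32

£1,021.32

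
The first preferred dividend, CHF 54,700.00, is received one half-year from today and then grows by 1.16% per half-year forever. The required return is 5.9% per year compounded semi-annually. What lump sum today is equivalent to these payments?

Periodic rate r = 0.059/2 per half-year.
Growing perpetuity (Gordon): PV = PMT₁ / (r − g) = 54,700 / (r − 0.0116) = CHF 3,055,865.92.

CHF 3,055,865.92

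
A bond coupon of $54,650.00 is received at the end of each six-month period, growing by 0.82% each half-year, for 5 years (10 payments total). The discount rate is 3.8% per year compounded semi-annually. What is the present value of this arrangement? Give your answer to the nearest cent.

$511,441.12

Periodic rate r = 0.038/2 per half-year; n is counted in half-years.
Growing ordinary annuity: PV = PMT₁ × [1 − ((1+g)/(1+r))^n] / (r − g) = 54,650 × [1 − ((1+0.0082)/(1+r))^10] / (r − 0.0082) = $511,441.12.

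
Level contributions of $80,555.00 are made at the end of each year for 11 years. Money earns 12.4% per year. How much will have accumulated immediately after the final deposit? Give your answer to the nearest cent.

$1,700,538.11

This is an ordinary annuity: 11 deposits of $80,555.00 at the end of each year.
Periodic rate r = 0.124 per year.
FV = PMT × [((1+r)^n − 1)/r] = 80,555 × [(1+r)^11 − 1] / r = $1,700,538.11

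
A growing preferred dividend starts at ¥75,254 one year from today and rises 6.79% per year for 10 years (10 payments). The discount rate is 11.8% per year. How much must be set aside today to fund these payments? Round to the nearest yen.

Periodic rate r = 0.118 per year.
Growing ordinary annuity: PV = PMT₁ × [1 − ((1+g)/(1+r))^n] / (r − g) = 75,254 × [1 − ((1+0.0679)/(1+r))^10] / (r − 0.0679) = ¥552,391.

¥552,391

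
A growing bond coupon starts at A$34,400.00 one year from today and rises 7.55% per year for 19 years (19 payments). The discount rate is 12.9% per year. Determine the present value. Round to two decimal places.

A$387,357.23

Periodic rate r = 0.129 per year.
Growing ordinary annuity: PV = PMT₁ × [1 − ((1+g)/(1+r))^n] / (r − g) = 34,400 × [1 − ((1+0.0755)/(1+r))^19] / (r − 0.0755) = A$387,357.23.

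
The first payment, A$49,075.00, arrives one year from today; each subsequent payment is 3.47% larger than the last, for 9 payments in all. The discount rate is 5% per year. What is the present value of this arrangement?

A$396,941.02

Periodic rate r = 0.05 per year.
Growing ordinary annuity: PV = PMT₁ × [1 − ((1+g)/(1+r))^n] / (r − g) = 49,075 × [1 − ((1+0.0347)/(1+r))^9] / (r − 0.0347) = A$396,941.02.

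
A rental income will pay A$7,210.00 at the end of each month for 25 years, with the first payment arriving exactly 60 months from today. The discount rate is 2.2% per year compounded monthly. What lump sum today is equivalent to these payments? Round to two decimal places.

A$1,492,293.07

Ordinary annuity of 300 payments, first payment at period 60.
Periodic rate r = 0.022/12 per month; n is counted in months.
The ordinary-annuity PV formula values the stream one period before the first payment (period 59); discount that back 59 periods:
PV₀ = 7,210 × [1 − (1+r)^−300] / r × (1+r)^−59 = A$1,492,293.07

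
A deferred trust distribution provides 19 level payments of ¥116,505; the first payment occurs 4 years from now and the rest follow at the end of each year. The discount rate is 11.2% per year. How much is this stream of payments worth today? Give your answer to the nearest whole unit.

¥655,854

Ordinary annuity of 19 payments, first payment at period 4.
Periodic rate r = 0.112 per year.
The ordinary-annuity PV formula values the stream one period before the first payment (period 3); discount that back 3 periods:
PV₀ = 116,505 × [1 − (1+r)^−19] / r × (1+r)^−3 = ¥655,854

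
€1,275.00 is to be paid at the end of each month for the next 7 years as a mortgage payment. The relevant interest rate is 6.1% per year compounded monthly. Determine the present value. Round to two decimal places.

€86,991.87

This is an ordinary annuity: 84 payments of €1,275.00 at the end of each month.
Periodic rate r = 0.061/12 per month; n is counted in months.
PV = PMT × [(1 − (1+r)^−n)/r] = 1,275 × [1 − (1+r)^−84] / r = €86,991.87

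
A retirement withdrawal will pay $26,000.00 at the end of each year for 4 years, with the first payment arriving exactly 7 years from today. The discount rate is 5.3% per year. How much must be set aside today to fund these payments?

Ordinary annuity of 4 payments, first payment at period 7.
Periodic rate r = 0.053 per year.
The ordinary-annuity PV formula values the stream one period before the first payment (period 6); discount that back 6 periods:
PV₀ = 26,000 × [1 − (1+r)^−4] / r × (1+r)^−6 = $67,160.80

$67,160.80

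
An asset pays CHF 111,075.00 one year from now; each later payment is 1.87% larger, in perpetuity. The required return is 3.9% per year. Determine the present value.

Periodic rate r = 0.039 per year.
Growing perpetuity (Gordon): PV = PMT₁ / (r − g) = 111,075 / (r − 0.0187) = CHF 5,471,674.88.

CHF 5,471,674.88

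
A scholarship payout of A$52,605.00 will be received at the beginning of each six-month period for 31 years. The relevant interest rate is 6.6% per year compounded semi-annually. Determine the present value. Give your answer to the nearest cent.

This is an annuity due: 62 payments of A$52,605.00 at the beginning of each six-month period.
Periodic rate r = 0.066/2 per half-year; n is counted in half-years.
PV = PMT × [(1 − (1+r)^−n)/r] × (1+r) = 52,605 × [1 − (1+r)^−62] / r × (1+r) = A$1,426,710.70

A$1,426,710.70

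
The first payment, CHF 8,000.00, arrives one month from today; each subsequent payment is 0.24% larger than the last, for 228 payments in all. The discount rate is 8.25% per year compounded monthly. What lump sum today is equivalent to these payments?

CHF 1,140,222.58

Periodic rate r = 0.0825/12 per month; n is counted in months.
Growing ordinary annuity: PV = PMT₁ × [1 − ((1+g)/(1+r))^n] / (r − g) = 8,000 × [1 − ((1+0.0024)/(1+r))^228] / (r − 0.0024) = CHF 1,140,222.58.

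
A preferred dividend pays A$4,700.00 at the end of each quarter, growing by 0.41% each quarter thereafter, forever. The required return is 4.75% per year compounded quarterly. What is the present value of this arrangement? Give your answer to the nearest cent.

Periodic rate r = 0.0475/4 per quarter.
Growing perpetuity (Gordon): PV = PMT₁ / (r − g) = 4,700 / (r − 0.0041) = A$604,501.61.

A$604,501.61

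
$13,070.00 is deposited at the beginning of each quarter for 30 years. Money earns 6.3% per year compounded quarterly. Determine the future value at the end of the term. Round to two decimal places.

This is an annuity due: 120 deposits of $13,070.00 at the beginning of each quarter.
Periodic rate r = 0.063/4 per quarter; n is counted in quarters.
FV = PMT × [((1+r)^n − 1)/r] × (1+r) = 13,070 × [(1+r)^120 − 1] / r × (1+r) = $4,655,048.79

$4,655,048.79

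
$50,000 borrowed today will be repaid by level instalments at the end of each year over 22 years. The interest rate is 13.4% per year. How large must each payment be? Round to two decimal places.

$7,149.56

Level ordinary annuity; solve PV = PMT × [(1 − (1+r)^−n)/r] for PMT.
Periodic rate r = 0.134 per year.
With n = 22: PMT = 50,000 / ([(1 − (1+r)^−n)/r]) = $7,149.56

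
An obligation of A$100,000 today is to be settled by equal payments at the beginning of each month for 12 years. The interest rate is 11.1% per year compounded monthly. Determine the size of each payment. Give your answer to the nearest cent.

Level annuity due; solve PV = PMT × [(1 − (1+r)^−n)/r] × (1+r) for PMT.
Periodic rate r = 0.111/12 per month; n is counted in months.
With n = 144: PMT = 100,000 / ([(1 − (1+r)^−n)/r] × (1+r)) = A$1,247.94

A$1,247.94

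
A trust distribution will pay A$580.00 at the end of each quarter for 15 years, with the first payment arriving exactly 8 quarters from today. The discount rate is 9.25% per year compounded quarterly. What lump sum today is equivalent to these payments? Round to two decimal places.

Ordinary annuity of 60 payments, first payment at period 8.
Periodic rate r = 0.0925/4 per quarter; n is counted in quarters.
The ordinary-annuity PV formula values the stream one period before the first payment (period 7); discount that back 7 periods:
PV₀ = 580 × [1 − (1+r)^−60] / r × (1+r)^−7 = A$15,950.46

A$15,950.46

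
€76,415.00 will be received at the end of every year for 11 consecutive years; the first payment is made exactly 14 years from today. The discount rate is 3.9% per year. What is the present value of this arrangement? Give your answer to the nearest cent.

€409,307.43

Ordinary annuity of 11 payments, first payment at period 14.
Periodic rate r = 0.039 per year.
The ordinary-annuity PV formula values the stream one period before the first payment (period 13); discount that back 13 periods:
PV₀ = 76,415 × [1 − (1+r)^−11] / r × (1+r)^−13 = €409,307.43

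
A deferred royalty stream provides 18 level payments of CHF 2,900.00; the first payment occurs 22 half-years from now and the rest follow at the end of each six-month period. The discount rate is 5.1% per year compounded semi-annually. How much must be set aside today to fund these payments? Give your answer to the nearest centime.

CHF 24,424.87

Ordinary annuity of 18 payments, first payment at period 22.
Periodic rate r = 0.051/2 per half-year; n is counted in half-years.
The ordinary-annuity PV formula values the stream one period before the first payment (period 21); discount that back 21 periods:
PV₀ = 2,900 × [1 − (1+r)^−18] / r × (1+r)^−21 = CHF 24,424.87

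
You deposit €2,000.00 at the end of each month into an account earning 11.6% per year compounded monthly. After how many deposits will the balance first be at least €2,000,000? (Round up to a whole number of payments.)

247 payments

Periodic rate r = 0.116/12 per month; n is counted in months.
Ordinary annuity FV: 2,000,000 = 2,000 × [((1+r)^n − 1)/r].
(1+r)^n = 1 + 2,000,000 × r / 2,000, so n = ln(1 + 2,000,000·r/2,000) / ln(1+r) = 246.06.
Round up to a whole number of payments: n = 247.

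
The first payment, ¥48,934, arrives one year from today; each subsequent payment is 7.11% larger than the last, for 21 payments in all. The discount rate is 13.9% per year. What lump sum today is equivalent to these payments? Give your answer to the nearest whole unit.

¥522,446

Periodic rate r = 0.139 per year.
Growing ordinary annuity: PV = PMT₁ × [1 − ((1+g)/(1+r))^n] / (r − g) = 48,934 × [1 − ((1+0.0711)/(1+r))^21] / (r − 0.0711) = ¥522,446.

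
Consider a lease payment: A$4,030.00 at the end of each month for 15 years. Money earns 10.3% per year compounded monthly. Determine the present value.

This is an ordinary annuity: 180 payments of A$4,030.00 at the end of each month.
Periodic rate r = 0.103/12 per month; n is counted in months.
PV = PMT × [(1 − (1+r)^−n)/r] = 4,030 × [1 − (1+r)^−180] / r = A$368,699.05

A$368,699.05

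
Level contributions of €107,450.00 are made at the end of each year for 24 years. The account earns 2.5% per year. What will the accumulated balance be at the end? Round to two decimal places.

€3,475,904.13

This is an ordinary annuity: 24 deposits of €107,450.00 at the end of each year.
Periodic rate r = 0.025 per year.
FV = PMT × [((1+r)^n − 1)/r] = 107,450 × [(1+r)^24 − 1] / r = €3,475,904.13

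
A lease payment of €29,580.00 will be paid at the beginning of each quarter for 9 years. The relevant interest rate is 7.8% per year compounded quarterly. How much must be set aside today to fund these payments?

€774,870.59

This is an annuity due: 36 payments of €29,580.00 at the beginning of each quarter.
Periodic rate r = 0.078/4 per quarter; n is counted in quarters.
PV = PMT × [(1 − (1+r)^−n)/r] × (1+r) = 29,580 × [1 − (1+r)^−36] / r × (1+r) = €774,870.59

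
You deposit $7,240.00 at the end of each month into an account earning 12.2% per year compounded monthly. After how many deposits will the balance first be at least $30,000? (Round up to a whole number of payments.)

5 payments

Periodic rate r = 0.122/12 per month; n is counted in months.
Ordinary annuity FV: 30,000 = 7,240 × [((1+r)^n − 1)/r].
(1+r)^n = 1 + 30,000 × r / 7,240, so n = ln(1 + 30,000·r/7,240) / ln(1+r) = 4.08.
Round up to a whole number of payments: n = 5.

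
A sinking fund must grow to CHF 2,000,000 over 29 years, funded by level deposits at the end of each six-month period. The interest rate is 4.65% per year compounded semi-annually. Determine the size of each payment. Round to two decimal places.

CHF 16,650.91

Level ordinary annuity; solve FV = PMT × [((1+r)^n − 1)/r] for PMT.
Periodic rate r = 0.0465/2 per half-year; n is counted in half-years.
With n = 58: PMT = 2,000,000 / ([((1+r)^n − 1)/r]) = CHF 16,650.91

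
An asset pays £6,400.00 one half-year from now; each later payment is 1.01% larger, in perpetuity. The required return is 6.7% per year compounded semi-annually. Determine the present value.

£273,504.27

Periodic rate r = 0.067/2 per half-year.
Growing perpetuity (Gordon): PV = PMT₁ / (r − g) = 6,400 / (r − 0.0101) = £273,504.27.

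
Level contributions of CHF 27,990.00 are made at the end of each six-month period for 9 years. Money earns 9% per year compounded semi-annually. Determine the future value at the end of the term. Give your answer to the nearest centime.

This is an ordinary annuity: 18 deposits of CHF 27,990.00 at the end of each six-month period.
Periodic rate r = 0.09/2 per half-year; n is counted in half-years.
FV = PMT × [((1+r)^n − 1)/r] = 27,990 × [(1+r)^18 − 1] / r = CHF 751,673.79

CHF 751,673.79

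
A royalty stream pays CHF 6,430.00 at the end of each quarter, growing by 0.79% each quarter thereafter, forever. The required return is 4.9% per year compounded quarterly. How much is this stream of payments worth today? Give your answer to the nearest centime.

Periodic rate r = 0.049/4 per quarter.
Growing perpetuity (Gordon): PV = PMT₁ / (r − g) = 6,430 / (r − 0.0079) = CHF 1,478,160.92.

CHF 1,478,160.92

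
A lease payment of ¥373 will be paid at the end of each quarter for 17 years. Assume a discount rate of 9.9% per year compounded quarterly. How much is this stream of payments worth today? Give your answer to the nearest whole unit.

This is an ordinary annuity: 68 payments of ¥373 at the end of each quarter.
Periodic rate r = 0.099/4 per quarter; n is counted in quarters.
PV = PMT × [(1 − (1+r)^−n)/r] = 373 × [1 − (1+r)^−68] / r = ¥12,212

¥12,212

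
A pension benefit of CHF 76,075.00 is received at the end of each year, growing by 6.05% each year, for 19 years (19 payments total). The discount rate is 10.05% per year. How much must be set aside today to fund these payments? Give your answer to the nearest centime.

Periodic rate r = 0.1005 per year.
Growing ordinary annuity: PV = PMT₁ × [1 − ((1+g)/(1+r))^n] / (r − g) = 76,075 × [1 − ((1+0.0605)/(1+r))^19] / (r − 0.0605) = CHF 960,692.46.

CHF 960,692.46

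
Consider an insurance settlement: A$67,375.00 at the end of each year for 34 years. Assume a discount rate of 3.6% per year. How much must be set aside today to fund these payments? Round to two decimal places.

This is an ordinary annuity: 34 payments of A$67,375.00 at the end of each year.
Periodic rate r = 0.036 per year.
PV = PMT × [(1 − (1+r)^−n)/r] = 67,375 × [1 − (1+r)^−34] / r = A$1,309,232.30

A$1,309,232.30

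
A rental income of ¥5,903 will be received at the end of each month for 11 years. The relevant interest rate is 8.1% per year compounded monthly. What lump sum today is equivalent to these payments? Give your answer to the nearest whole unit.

¥514,676

This is an ordinary annuity: 132 payments of ¥5,903 at the end of each month.
Periodic rate r = 0.081/12 per month; n is counted in months.
PV = PMT × [(1 − (1+r)^−n)/r] = 5,903 × [1 − (1+r)^−132] / r = ¥514,676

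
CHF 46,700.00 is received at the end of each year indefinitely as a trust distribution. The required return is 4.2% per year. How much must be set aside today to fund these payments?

CHF 1,111,904.76

Periodic rate r = 0.042 per year.
Level perpetuity: PV = PMT / r = 46,700 / (0.042) = CHF 1,111,904.76.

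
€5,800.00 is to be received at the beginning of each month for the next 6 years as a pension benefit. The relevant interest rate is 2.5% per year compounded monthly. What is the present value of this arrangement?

€388,222.19

This is an annuity due: 72 payments of €5,800.00 at the beginning of each month.
Periodic rate r = 0.025/12 per month; n is counted in months.
PV = PMT × [(1 − (1+r)^−n)/r] × (1+r) = 5,800 × [1 − (1+r)^−72] / r × (1+r) = €388,222.19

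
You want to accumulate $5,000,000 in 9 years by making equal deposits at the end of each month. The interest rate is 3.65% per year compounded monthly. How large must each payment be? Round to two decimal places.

$39,177.46

Level ordinary annuity; solve FV = PMT × [((1+r)^n − 1)/r] for PMT.
Periodic rate r = 0.0365/12 per month; n is counted in months.
With n = 108: PMT = 5,000,000 / ([((1+r)^n − 1)/r]) = $39,177.46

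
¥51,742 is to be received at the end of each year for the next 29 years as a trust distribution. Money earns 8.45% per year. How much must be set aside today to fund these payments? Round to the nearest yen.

This is an ordinary annuity: 29 payments of ¥51,742 at the end of each year.
Periodic rate r = 0.0845 per year.
PV = PMT × [(1 − (1+r)^−n)/r] = 51,742 × [1 − (1+r)^−29] / r = ¥554,077

¥554,077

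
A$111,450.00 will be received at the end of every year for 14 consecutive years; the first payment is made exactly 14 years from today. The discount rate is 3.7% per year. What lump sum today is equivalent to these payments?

A$748,844.06

Ordinary annuity of 14 payments, first payment at period 14.
Periodic rate r = 0.037 per year.
The ordinary-annuity PV formula values the stream one period before the first payment (period 13); discount that back 13 periods:
PV₀ = 111,450 × [1 − (1+r)^−14] / r × (1+r)^−13 = A$748,844.06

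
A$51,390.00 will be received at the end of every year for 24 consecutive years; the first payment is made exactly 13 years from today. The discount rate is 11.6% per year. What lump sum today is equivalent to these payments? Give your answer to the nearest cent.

Ordinary annuity of 24 payments, first payment at period 13.
Periodic rate r = 0.116 per year.
The ordinary-annuity PV formula values the stream one period before the first payment (period 12); discount that back 12 periods:
PV₀ = 51,390 × [1 − (1+r)^−24] / r × (1+r)^−12 = A$110,178.51

A$110,178.51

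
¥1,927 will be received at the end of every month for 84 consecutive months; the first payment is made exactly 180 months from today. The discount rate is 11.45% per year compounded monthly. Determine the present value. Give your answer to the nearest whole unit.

¥20,281

Ordinary annuity of 84 payments, first payment at period 180.
Periodic rate r = 0.1145/12 per month; n is counted in months.
The ordinary-annuity PV formula values the stream one period before the first payment (period 179); discount that back 179 periods:
PV₀ = 1,927 × [1 − (1+r)^−84] / r × (1+r)^−179 = ¥20,281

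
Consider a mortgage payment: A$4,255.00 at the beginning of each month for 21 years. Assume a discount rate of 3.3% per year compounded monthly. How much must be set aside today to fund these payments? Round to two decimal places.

A$774,911.36

This is an annuity due: 252 payments of A$4,255.00 at the beginning of each month.
Periodic rate r = 0.033/12 per month; n is counted in months.
PV = PMT × [(1 − (1+r)^−n)/r] × (1+r) = 4,255 × [1 − (1+r)^−252] / r × (1+r) = A$774,911.36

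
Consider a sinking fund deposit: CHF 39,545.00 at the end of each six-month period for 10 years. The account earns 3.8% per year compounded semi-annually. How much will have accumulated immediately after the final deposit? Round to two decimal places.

This is an ordinary annuity: 20 deposits of CHF 39,545.00 at the end of each six-month period.
Periodic rate r = 0.038/2 per half-year; n is counted in half-years.
FV = PMT × [((1+r)^n − 1)/r] = 39,545 × [(1+r)^20 − 1] / r = CHF 951,329.80

CHF 951,329.80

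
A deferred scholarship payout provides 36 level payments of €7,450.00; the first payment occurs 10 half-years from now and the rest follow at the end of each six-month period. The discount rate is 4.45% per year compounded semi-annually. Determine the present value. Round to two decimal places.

€150,289.08

Ordinary annuity of 36 payments, first payment at period 10.
Periodic rate r = 0.0445/2 per half-year; n is counted in half-years.
The ordinary-annuity PV formula values the stream one period before the first payment (period 9); discount that back 9 periods:
PV₀ = 7,450 × [1 − (1+r)^−36] / r × (1+r)^−9 = €150,289.08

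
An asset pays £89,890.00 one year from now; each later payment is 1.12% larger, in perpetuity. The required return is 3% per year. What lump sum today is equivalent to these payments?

Periodic rate r = 0.03 per year.
Growing perpetuity (Gordon): PV = PMT₁ / (r − g) = 89,890 / (r − 0.0112) = £4,781,382.98.

£4,781,382.98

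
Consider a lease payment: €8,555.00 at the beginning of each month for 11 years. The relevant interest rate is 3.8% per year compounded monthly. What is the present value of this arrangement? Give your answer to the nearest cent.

€924,705.34

This is an annuity due: 132 payments of €8,555.00 at the beginning of each month.
Periodic rate r = 0.038/12 per month; n is counted in months.
PV = PMT × [(1 − (1+r)^−n)/r] × (1+r) = 8,555 × [1 − (1+r)^−132] / r × (1+r) = €924,705.34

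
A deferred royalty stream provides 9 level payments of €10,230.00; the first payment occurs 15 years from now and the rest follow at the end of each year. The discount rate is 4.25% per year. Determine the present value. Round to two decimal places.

€41,993.09

Ordinary annuity of 9 payments, first payment at period 15.
Periodic rate r = 0.0425 per year.
The ordinary-annuity PV formula values the stream one period before the first payment (period 14); discount that back 14 periods:
PV₀ = 10,230 × [1 − (1+r)^−9] / r × (1+r)^−14 = €41,993.09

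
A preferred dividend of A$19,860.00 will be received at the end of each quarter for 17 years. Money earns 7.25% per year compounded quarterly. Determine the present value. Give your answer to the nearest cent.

A$772,706.44

This is an ordinary annuity: 68 payments of A$19,860.00 at the end of each quarter.
Periodic rate r = 0.0725/4 per quarter; n is counted in quarters.
PV = PMT × [(1 − (1+r)^−n)/r] = 19,860 × [1 − (1+r)^−68] / r = A$772,706.44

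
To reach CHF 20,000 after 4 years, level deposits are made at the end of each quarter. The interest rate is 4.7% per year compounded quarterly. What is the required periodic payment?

CHF 1,143.49

Level ordinary annuity; solve FV = PMT × [((1+r)^n − 1)/r] for PMT.
Periodic rate r = 0.047/4 per quarter; n is counted in quarters.
With n = 16: PMT = 20,000 / ([((1+r)^n − 1)/r]) = CHF 1,143.49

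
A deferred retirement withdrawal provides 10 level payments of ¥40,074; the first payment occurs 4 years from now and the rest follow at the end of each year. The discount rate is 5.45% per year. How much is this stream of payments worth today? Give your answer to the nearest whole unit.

Ordinary annuity of 10 payments, first payment at period 4.
Periodic rate r = 0.0545 per year.
The ordinary-annuity PV formula values the stream one period before the first payment (period 3); discount that back 3 periods:
PV₀ = 40,074 × [1 − (1+r)^−10] / r × (1+r)^−3 = ¥258,226

¥258,226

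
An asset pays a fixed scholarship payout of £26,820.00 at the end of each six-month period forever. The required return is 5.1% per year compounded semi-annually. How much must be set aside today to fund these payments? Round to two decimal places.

Periodic rate r = 0.051/2 per half-year.
Level perpetuity: PV = PMT / r = 26,820 / (0.051/2) = £1,051,764.71.

£1,051,764.71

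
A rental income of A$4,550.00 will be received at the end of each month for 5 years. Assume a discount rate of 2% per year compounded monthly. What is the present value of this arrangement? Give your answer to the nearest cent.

This is an ordinary annuity: 60 payments of A$4,550.00 at the end of each month.
Periodic rate r = 0.02/12 per month; n is counted in months.
PV = PMT × [(1 − (1+r)^−n)/r] = 4,550 × [1 − (1+r)^−60] / r = A$259,588.22

A$259,588.22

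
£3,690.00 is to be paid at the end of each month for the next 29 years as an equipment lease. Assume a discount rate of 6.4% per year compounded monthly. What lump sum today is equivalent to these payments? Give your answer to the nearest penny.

£583,202.68

This is an ordinary annuity: 348 payments of £3,690.00 at the end of each month.
Periodic rate r = 0.064/12 per month; n is counted in months.
PV = PMT × [(1 − (1+r)^−n)/r] = 3,690 × [1 − (1+r)^−348] / r = £583,202.68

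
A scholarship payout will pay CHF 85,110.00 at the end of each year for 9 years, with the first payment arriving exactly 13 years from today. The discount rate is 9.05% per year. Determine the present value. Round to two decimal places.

CHF 180,051.75

Ordinary annuity of 9 payments, first payment at period 13.
Periodic rate r = 0.0905 per year.
The ordinary-annuity PV formula values the stream one period before the first payment (period 12); discount that back 12 periods:
PV₀ = 85,110 × [1 − (1+r)^−9] / r × (1+r)^−12 = CHF 180,051.75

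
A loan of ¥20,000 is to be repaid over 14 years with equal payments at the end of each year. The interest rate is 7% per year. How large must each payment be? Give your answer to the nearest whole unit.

¥2,287

Level ordinary annuity; solve PV = PMT × [(1 − (1+r)^−n)/r] for PMT.
Periodic rate r = 0.07 per year.
With n = 14: PMT = 20,000 / ([(1 − (1+r)^−n)/r]) = ¥2,287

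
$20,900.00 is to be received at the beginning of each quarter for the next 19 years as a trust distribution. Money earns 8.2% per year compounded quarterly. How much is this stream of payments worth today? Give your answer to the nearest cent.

This is an annuity due: 76 payments of $20,900.00 at the beginning of each quarter.
Periodic rate r = 0.082/4 per quarter; n is counted in quarters.
PV = PMT × [(1 − (1+r)^−n)/r] × (1+r) = 20,900 × [1 − (1+r)^−76] / r × (1+r) = $817,867.76

$817,867.76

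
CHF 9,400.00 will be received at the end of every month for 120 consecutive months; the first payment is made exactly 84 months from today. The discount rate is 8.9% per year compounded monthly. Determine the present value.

Ordinary annuity of 120 payments, first payment at period 84.
Periodic rate r = 0.089/12 per month; n is counted in months.
The ordinary-annuity PV formula values the stream one period before the first payment (period 83); discount that back 83 periods:
PV₀ = 9,400 × [1 − (1+r)^−120] / r × (1+r)^−83 = CHF 403,583.68

CHF 403,583.68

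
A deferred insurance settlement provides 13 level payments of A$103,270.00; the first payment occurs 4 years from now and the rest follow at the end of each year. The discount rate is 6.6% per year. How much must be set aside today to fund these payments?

Ordinary annuity of 13 payments, first payment at period 4.
Periodic rate r = 0.066 per year.
The ordinary-annuity PV formula values the stream one period before the first payment (period 3); discount that back 3 periods:
PV₀ = 103,270 × [1 − (1+r)^−13] / r × (1+r)^−3 = A$728,941.68

A$728,941.68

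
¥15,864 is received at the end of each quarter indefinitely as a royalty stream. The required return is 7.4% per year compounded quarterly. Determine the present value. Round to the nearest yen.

Periodic rate r = 0.074/4 per quarter.
Level perpetuity: PV = PMT / r = 15,864 / (0.074/4) = ¥857,514.

¥857,514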